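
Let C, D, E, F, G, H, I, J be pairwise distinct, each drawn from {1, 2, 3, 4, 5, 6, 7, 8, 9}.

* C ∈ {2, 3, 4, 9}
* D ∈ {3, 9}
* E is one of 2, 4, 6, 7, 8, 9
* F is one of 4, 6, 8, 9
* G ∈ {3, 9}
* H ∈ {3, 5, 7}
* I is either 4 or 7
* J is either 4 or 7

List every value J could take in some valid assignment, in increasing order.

The 8 variables together cover exactly {2, 3, 4, 5, 6, 7, 8, 9} — 8 values for 8 variables — and 5 appears only in H's list, so H = 5.
The 2 variables D and G are confined to {3, 9}, which locks those values in; drop them from C, E, F.
I and J between them cover only {4, 7} — a naked pair. Remove those values from C, E, F.
C has just one choice, so C = 2. Strike 2 from E.
No further eliminations apply; J can still be any of 4, 7.

4, 7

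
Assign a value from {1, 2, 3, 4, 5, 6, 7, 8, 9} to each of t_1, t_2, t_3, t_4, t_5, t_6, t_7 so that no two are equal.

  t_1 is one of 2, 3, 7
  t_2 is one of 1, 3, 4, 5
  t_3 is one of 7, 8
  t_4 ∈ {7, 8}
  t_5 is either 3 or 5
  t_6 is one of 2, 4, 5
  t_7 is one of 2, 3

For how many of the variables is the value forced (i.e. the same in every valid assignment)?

The 7 variables draw from only 7 values {1, 2, 3, 4, 5, 7, 8}, so each is used; only t_2 can be 1, hence t_2 = 1.
The 6 still-open variables draw from only 6 values {2, 3, 4, 5, 7, 8}, so each is used; only t_6 can be 4, hence t_6 = 4.
The 5 still-open variables draw from only 5 values {2, 3, 5, 7, 8}, so each is used; only t_5 can be 5, hence t_5 = 5.
t_3 and t_4 share exactly the 2 values {7, 8}; by pigeonhole those values go to them, so strike 7, 8 from t_1.
Determined: t_2=1, t_5=5, t_6=4. The other variables each still have more than one consistent value. That makes 3.

3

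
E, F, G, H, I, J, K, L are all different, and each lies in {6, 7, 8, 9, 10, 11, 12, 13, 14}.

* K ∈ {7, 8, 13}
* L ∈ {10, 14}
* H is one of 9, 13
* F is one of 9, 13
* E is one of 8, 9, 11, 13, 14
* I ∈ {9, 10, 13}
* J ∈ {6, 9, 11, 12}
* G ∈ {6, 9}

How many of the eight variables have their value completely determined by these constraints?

3

F and H between them cover only {9, 13} — a naked pair. Remove those values from E, G, I, J, K.
G must be 6 (only option left). Strike 6 from J.
That leaves I = 10. So L can't be 10.
L must be 14 (only option left). So E can't be 14.
Determined: G=6, I=10, L=14. The other variables each still have more than one consistent value. That makes 3.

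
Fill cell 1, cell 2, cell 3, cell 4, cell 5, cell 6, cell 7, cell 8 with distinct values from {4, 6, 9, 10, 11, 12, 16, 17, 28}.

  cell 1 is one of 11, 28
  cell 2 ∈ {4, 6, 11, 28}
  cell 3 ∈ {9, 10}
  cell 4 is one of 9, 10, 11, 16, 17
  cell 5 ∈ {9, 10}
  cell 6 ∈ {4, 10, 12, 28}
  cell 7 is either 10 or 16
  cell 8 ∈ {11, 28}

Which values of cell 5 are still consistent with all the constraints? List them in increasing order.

9, 10

The 2 variables cell 1 and cell 8 are confined to {11, 28}, which locks those values in; drop them from cell 2, cell 4, cell 6.
cell 3 and cell 5 between them cover only {9, 10} — a naked pair. Remove those values from cell 4, cell 6, cell 7.
That leaves cell 7 = 16. Eliminate 16 elsewhere: cell 4.
cell 4's domain is down to {17}, so cell 4 = 17.
No further eliminations apply; cell 5 can still be any of 9, 10.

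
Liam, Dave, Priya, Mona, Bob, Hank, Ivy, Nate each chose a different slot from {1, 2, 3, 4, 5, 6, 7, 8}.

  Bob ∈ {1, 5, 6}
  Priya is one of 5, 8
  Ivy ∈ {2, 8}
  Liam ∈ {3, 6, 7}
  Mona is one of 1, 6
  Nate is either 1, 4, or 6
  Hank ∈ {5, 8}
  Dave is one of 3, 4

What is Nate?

4

Among the 8 variables, 2 fits only Ivy (and all 8 values in {1, 2, 3, 4, 5, 6, 7, 8} must be used), so Ivy = 2.
Among the 7 still-open variables, 7 fits only Liam (and all 7 values in {1, 3, 4, 5, 6, 7, 8} must be used), so Liam = 7.
The 6 still-open variables together cover exactly {1, 3, 4, 5, 6, 8} — 6 values for 6 variables — and 3 appears only in Dave's list, so Dave = 3.
The 5 still-open variables together cover exactly {1, 4, 5, 6, 8} — 5 values for 5 variables — and 4 appears only in Nate's list, so Nate = 4.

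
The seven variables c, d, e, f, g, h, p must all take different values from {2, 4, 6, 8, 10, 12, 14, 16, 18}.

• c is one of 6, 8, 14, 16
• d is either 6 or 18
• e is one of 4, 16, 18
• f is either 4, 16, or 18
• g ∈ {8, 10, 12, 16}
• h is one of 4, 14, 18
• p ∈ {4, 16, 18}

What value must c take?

e, f, p share exactly the 3 values {4, 16, 18}; by pigeonhole those values go to them, so strike 4, 16, 18 from c, d, g, h.
d's domain is down to {6}, so d = 6. Eliminate 6 elsewhere: c.
h has just one choice, so h = 14. Strike 14 from c.
So c = 8.

8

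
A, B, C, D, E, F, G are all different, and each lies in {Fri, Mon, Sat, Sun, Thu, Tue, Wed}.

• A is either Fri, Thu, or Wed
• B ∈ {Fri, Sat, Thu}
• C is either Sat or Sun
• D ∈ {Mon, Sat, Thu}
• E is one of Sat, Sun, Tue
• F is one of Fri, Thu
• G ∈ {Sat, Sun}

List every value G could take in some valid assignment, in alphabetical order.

The 7 variables together cover exactly {Fri, Mon, Sat, Sun, Thu, Tue, Wed} — 7 values for 7 variables — and Mon appears only in D's list, so D = Mon.
The 6 still-open variables draw from only 6 values {Fri, Sat, Sun, Thu, Tue, Wed}, so each is used; only E can be Tue, hence E = Tue.
Among the 5 still-open variables, Wed fits only A (and all 5 values in {Fri, Sat, Sun, Thu, Wed} must be used), so A = Wed.
The 2 variables C and G are confined to {Sat, Sun}, which locks those values in; drop them from B.
No further eliminations apply; G can still be any of Sat, Sun.

Sat, Sun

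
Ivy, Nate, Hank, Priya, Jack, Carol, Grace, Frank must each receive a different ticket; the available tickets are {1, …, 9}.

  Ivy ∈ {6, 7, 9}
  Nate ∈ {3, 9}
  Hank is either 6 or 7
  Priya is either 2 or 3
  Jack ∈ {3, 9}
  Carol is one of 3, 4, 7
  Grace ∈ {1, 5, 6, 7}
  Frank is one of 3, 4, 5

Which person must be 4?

Carol

The 8 variables draw from only 8 values {1, 2, 3, 4, 5, 6, 7, 9}, so each is used; only Grace can be 1, hence Grace = 1.
Among the 7 still-open variables, 2 fits only Priya (and all 7 values in {2, 3, 4, 5, 6, 7, 9} must be used), so Priya = 2.
The 6 still-open variables draw from only 6 values {3, 4, 5, 6, 7, 9}, so each is used; only Frank can be 5, hence Frank = 5.
Among the 5 still-open variables, 4 fits only Carol (and all 5 values in {3, 4, 6, 7, 9} must be used), so Carol = 4.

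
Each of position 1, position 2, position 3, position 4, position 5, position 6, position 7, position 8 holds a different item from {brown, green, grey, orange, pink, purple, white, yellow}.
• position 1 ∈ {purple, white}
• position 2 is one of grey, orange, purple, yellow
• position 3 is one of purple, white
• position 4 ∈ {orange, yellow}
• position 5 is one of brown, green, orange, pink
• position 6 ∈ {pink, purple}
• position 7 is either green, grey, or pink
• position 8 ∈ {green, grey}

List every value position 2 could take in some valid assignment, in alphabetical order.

orange, yellow

The 8 variables together cover exactly {brown, green, grey, orange, pink, purple, white, yellow} — 8 values for 8 variables — and brown appears only in position 5's list, so position 5 = brown.
position 1 and position 3 share exactly the 2 values {purple, white}; by pigeonhole those values go to them, so strike purple, white from position 2, position 6.
position 6's domain is down to {pink}, so position 6 = pink. So position 7 can't be pink.
position 7 and position 8 share exactly the 2 values {green, grey}; by pigeonhole those values go to them, so strike green, grey from position 2.
No further eliminations apply; position 2 can still be any of orange, yellow.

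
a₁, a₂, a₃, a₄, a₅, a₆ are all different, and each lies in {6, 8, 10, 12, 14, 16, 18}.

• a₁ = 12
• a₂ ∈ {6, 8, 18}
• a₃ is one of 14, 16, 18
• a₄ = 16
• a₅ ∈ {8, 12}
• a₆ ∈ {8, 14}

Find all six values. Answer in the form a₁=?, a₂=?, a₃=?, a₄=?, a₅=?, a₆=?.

a₁=12, a₂=6, a₃=18, a₄=16, a₅=8, a₆=14

a₁ has just one choice, so a₁ = 12. So a₅ can't be 12.
a₄ must be 16 (only option left). Eliminate 16 elsewhere: a₃.
That leaves a₅ = 8. Strike 8 from a₂, a₆.
a₆ has just one choice, so a₆ = 14. Remove 14 from a₃.
a₃'s domain is down to {18}, so a₃ = 18. Strike 18 from a₂.
a₂'s domain is down to {6}, so a₂ = 6.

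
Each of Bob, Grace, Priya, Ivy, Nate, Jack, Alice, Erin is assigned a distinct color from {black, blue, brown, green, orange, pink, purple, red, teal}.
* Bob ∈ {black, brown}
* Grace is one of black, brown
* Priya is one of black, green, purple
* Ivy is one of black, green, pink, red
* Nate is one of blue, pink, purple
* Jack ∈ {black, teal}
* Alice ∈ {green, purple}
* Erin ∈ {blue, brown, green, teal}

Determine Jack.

Among the 8 variables, red fits only Ivy (and all 8 values in {black, blue, brown, green, pink, purple, red, teal} must be used), so Ivy = red.
Among the 7 still-open variables, pink fits only Nate (and all 7 values in {black, blue, brown, green, pink, purple, teal} must be used), so Nate = pink.
The 6 still-open variables draw from only 6 values {black, blue, brown, green, purple, teal}, so each is used; only Erin can be blue, hence Erin = blue.
The 5 still-open variables draw from only 5 values {black, brown, green, purple, teal}, so each is used; only Jack can be teal, hence Jack = teal.

teal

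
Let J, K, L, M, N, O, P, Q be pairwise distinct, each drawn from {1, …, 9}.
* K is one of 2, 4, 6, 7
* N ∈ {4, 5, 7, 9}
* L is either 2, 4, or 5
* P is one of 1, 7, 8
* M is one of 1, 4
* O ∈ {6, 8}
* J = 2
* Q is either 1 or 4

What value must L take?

5

J's domain is down to {2}, so J = 2. Strike 2 from K, L.
The 7 still-open variables together cover exactly {1, 4, 5, 6, 7, 8, 9} — 7 values for 7 variables — and 9 appears only in N's list, so N = 9.
The 6 still-open variables together cover exactly {1, 4, 5, 6, 7, 8} — 6 values for 6 variables — and 5 appears only in L's list, so L = 5.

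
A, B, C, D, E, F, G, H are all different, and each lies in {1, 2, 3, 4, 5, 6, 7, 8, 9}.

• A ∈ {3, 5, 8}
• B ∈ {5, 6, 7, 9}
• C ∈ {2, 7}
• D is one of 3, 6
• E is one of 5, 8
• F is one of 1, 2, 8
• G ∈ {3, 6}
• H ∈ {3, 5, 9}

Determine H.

9

The 8 variables draw from only 8 values {1, 2, 3, 5, 6, 7, 8, 9}, so each is used; only F can be 1, hence F = 1.
Among the 7 still-open variables, 2 fits only C (and all 7 values in {2, 3, 5, 6, 7, 8, 9} must be used), so C = 2.
The 6 still-open variables together cover exactly {3, 5, 6, 7, 8, 9} — 6 values for 6 variables — and 7 appears only in B's list, so B = 7.
Among the 5 still-open variables, 9 fits only H (and all 5 values in {3, 5, 6, 8, 9} must be used), so H = 9.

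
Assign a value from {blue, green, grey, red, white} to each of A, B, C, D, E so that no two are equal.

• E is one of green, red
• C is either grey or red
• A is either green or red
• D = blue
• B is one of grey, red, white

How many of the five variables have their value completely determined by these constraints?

D's domain is down to {blue}, so D = blue.
The 4 still-open variables draw from only 4 values {green, grey, red, white}, so each is used; only B can be white, hence B = white.
The 3 still-open variables draw from only 3 values {green, grey, red}, so each is used; only C can be grey, hence C = grey.
Determined: B=white, C=grey, D=blue. The other variables each still have more than one consistent value. That makes 3.

3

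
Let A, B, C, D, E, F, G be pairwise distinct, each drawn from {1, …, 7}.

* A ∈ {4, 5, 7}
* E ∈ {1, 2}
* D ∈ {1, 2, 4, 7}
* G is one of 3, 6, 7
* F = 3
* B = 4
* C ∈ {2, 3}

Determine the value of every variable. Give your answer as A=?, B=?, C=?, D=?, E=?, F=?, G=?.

B must be 4 (only option left). So A, D can't be 4.
F must be 3 (only option left). Eliminate 3 elsewhere: C, G.
C has just one choice, so C = 2. Eliminate 2 elsewhere: D, E.
E's domain is down to {1}, so E = 1. So D can't be 1.
D's domain is down to {7}, so D = 7. So A, G can't be 7.
G's domain is down to {6}, so G = 6.
A has just one choice, so A = 5.

A=5, B=4, C=2, D=7, E=1, F=3, G=6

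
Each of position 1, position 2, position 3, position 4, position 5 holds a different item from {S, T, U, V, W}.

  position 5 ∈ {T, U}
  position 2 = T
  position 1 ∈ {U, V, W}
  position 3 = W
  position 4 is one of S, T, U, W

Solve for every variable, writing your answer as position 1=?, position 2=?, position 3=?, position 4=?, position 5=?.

position 1=V, position 2=T, position 3=W, position 4=S, position 5=U

position 2 must be T (only option left). Strike T from position 4, position 5.
position 3 must be W (only option left). Remove W from position 1, position 4.
position 5's domain is down to {U}, so position 5 = U. Eliminate U elsewhere: position 1, position 4.
position 1's domain is down to {V}, so position 1 = V.
position 4 has just one choice, so position 4 = S.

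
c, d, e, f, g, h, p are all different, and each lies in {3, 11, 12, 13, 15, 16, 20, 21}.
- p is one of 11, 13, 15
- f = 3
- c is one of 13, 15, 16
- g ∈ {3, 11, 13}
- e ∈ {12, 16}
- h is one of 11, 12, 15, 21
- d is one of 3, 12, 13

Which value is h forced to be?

21

f has just one choice, so f = 3. So d, g can't be 3.
Among the 6 still-open variables, 21 fits only h (and all 6 values in {11, 12, 13, 15, 16, 21} must be used), so h = 21.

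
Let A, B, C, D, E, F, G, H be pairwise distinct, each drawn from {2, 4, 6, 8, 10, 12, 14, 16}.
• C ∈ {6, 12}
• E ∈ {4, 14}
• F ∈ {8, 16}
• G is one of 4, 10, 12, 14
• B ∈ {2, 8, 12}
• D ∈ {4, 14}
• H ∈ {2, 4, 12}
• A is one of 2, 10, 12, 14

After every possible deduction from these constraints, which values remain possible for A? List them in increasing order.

2, 10, 12

The 8 variables together cover exactly {2, 4, 6, 8, 10, 12, 14, 16} — 8 values for 8 variables — and 6 appears only in C's list, so C = 6.
The 7 still-open variables draw from only 7 values {2, 4, 8, 10, 12, 14, 16}, so each is used; only F can be 16, hence F = 16.
Among the 6 still-open variables, 8 fits only B (and all 6 values in {2, 4, 8, 10, 12, 14} must be used), so B = 8.
The 2 variables D and E are confined to {4, 14}, which locks those values in; drop them from A, G, H.
No further eliminations apply; A can still be any of 2, 10, 12.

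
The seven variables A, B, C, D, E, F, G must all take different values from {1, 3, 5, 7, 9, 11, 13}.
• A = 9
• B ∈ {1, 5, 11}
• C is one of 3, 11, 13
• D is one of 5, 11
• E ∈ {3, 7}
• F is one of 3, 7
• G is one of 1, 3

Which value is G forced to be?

A must be 9 (only option left).
Among the 6 still-open variables, 13 fits only C (and all 6 values in {1, 3, 5, 7, 11, 13} must be used), so C = 13.
E and F between them cover only {3, 7} — a naked pair. Remove those values from G.
So G = 1.

1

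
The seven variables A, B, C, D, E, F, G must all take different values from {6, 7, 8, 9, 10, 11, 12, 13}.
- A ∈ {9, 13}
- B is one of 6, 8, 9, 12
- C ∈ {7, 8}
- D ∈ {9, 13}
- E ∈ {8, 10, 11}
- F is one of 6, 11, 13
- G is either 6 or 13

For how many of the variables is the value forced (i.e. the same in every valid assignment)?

A and D share exactly the 2 values {9, 13}; by pigeonhole those values go to them, so strike 9, 13 from B, F, G.
G has just one choice, so G = 6. So B, F can't be 6.
F must be 11 (only option left). Strike 11 from E.
Determined: F=11, G=6. The other variables each still have more than one consistent value. That makes 2.

2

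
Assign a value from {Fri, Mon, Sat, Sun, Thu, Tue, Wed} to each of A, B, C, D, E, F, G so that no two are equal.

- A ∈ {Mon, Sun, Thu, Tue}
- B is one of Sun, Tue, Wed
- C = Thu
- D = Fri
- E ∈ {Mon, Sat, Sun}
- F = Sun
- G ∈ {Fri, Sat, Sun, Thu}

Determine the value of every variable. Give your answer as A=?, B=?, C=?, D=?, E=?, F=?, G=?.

C has just one choice, so C = Thu. Strike Thu from A, G.
That leaves D = Fri. Strike Fri from G.
F must be Sun (only option left). So A, B, E, G can't be Sun.
G's domain is down to {Sat}, so G = Sat. Strike Sat from E.
E's domain is down to {Mon}, so E = Mon. So A can't be Mon.
That leaves A = Tue. Eliminate Tue elsewhere: B.
That leaves B = Wed.

A=Tue, B=Wed, C=Thu, D=Fri, E=Mon, F=Sun, G=Sat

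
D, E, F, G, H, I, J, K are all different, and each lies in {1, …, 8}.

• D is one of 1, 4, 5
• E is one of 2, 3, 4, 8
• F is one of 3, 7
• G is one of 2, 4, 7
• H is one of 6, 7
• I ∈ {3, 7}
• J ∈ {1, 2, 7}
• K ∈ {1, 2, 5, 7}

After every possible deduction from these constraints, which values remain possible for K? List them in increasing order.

1, 2, 5

Among the 8 variables, 6 fits only H (and all 8 values in {1, 2, 3, 4, 5, 6, 7, 8} must be used), so H = 6.
Among the 7 still-open variables, 8 fits only E (and all 7 values in {1, 2, 3, 4, 5, 7, 8} must be used), so E = 8.
F and I share exactly the 2 values {3, 7}; by pigeonhole those values go to them, so strike 3, 7 from G, J, K.
No further eliminations apply; K can still be any of 1, 2, 5.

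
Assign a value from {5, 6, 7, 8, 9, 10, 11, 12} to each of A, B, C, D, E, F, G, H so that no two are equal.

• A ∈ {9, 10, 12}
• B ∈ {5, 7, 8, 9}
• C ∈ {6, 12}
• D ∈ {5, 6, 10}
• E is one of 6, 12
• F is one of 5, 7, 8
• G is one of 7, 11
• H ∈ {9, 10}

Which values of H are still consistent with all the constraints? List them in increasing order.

9, 10

The 8 variables together cover exactly {5, 6, 7, 8, 9, 10, 11, 12} — 8 values for 8 variables — and 11 appears only in G's list, so G = 11.
C and E between them cover only {6, 12} — a naked pair. Remove those values from A, D.
A and H between them cover only {9, 10} — a naked pair. Remove those values from B, D.
D has just one choice, so D = 5. So B, F can't be 5.
No further eliminations apply; H can still be any of 9, 10.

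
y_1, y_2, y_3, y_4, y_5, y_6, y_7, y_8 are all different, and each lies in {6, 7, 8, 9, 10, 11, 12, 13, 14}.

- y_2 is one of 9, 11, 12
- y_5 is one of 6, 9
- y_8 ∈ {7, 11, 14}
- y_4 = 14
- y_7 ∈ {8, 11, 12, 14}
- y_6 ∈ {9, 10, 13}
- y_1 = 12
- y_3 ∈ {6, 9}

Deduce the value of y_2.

11

y_1's domain is down to {12}, so y_1 = 12. Remove 12 from y_2, y_7.
y_4's domain is down to {14}, so y_4 = 14. Eliminate 14 elsewhere: y_7, y_8.
The 2 variables y_3 and y_5 are confined to {6, 9}, which locks those values in; drop them from y_2, y_6.
So y_2 = 11.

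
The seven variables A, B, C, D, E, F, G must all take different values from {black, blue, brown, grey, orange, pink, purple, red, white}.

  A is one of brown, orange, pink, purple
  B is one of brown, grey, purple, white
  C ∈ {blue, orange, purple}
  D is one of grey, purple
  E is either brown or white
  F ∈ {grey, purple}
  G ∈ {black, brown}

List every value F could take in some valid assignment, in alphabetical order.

The 2 variables D and F are confined to {grey, purple}, which locks those values in; drop them from A, B, C.
The 2 variables B and E are confined to {brown, white}, which locks those values in; drop them from A, G.
G's domain is down to {black}, so G = black.
No further eliminations apply; F can still be any of grey, purple.

grey, purple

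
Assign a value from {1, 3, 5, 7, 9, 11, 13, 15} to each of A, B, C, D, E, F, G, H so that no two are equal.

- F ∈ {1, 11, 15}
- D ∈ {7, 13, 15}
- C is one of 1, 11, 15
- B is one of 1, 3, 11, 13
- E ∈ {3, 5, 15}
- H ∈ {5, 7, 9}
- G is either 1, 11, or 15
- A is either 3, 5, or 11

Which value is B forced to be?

The 8 variables draw from only 8 values {1, 3, 5, 7, 9, 11, 13, 15}, so each is used; only H can be 9, hence H = 9.
Among the 7 still-open variables, 7 fits only D (and all 7 values in {1, 3, 5, 7, 11, 13, 15} must be used), so D = 7.
The 6 still-open variables together cover exactly {1, 3, 5, 11, 13, 15} — 6 values for 6 variables — and 13 appears only in B's list, so B = 13.

13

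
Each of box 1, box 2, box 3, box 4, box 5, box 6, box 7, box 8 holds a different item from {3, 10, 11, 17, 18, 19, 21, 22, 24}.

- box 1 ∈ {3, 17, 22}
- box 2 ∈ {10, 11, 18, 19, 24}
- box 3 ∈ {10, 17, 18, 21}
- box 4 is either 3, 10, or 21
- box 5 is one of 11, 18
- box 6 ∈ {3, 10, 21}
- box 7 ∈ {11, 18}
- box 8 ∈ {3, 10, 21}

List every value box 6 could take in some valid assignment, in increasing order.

3, 10, 21

box 5 and box 7 share exactly the 2 values {11, 18}; by pigeonhole those values go to them, so strike 11, 18 from box 2, box 3.
The 3 variables box 4, box 6, box 8 are confined to {3, 10, 21}, which locks those values in; drop them from box 1, box 2, box 3.
box 3 must be 17 (only option left). Eliminate 17 elsewhere: box 1.
box 1's domain is down to {22}, so box 1 = 22.
No further eliminations apply; box 6 can still be any of 3, 10, 21.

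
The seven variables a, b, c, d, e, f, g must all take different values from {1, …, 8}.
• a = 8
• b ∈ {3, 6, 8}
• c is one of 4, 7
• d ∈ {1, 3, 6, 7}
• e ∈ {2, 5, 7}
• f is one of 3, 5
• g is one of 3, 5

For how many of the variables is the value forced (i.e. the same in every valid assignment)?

2

a must be 8 (only option left). Strike 8 from b.
f and g between them cover only {3, 5} — a naked pair. Remove those values from b, d, e.
b's domain is down to {6}, so b = 6. Strike 6 from d.
Determined: a=8, b=6. The other variables each still have more than one consistent value. That makes 2.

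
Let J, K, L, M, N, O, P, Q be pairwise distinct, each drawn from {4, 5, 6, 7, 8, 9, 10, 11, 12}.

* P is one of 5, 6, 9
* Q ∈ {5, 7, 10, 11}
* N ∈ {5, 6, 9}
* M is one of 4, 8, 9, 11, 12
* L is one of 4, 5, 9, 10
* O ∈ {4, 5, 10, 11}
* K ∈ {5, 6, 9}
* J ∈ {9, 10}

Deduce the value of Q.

K, N, P between them cover only {5, 6, 9} — a naked triple. Remove those values from J, L, M, O, Q.
J has just one choice, so J = 10. So L, O, Q can't be 10.
That leaves L = 4. So M, O can't be 4.
O has just one choice, so O = 11. Strike 11 from M, Q.
So Q = 7.

7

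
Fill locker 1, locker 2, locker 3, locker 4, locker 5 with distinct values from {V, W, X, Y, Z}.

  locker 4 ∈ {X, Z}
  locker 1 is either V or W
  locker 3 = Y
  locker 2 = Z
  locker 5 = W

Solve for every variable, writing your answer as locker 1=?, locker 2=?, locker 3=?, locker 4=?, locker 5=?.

locker 1=V, locker 2=Z, locker 3=Y, locker 4=X, locker 5=W

locker 2's domain is down to {Z}, so locker 2 = Z. Eliminate Z elsewhere: locker 4.
locker 3 has just one choice, so locker 3 = Y.
locker 4 has just one choice, so locker 4 = X.
That leaves locker 5 = W. Remove W from locker 1.
locker 1 has just one choice, so locker 1 = V.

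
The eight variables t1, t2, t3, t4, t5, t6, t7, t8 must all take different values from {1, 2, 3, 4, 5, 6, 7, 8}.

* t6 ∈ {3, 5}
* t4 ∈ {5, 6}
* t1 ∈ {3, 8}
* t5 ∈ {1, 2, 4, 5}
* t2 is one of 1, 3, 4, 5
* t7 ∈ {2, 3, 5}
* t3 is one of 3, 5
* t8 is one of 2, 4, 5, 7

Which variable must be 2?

t7

Among the 8 variables, 6 fits only t4 (and all 8 values in {1, 2, 3, 4, 5, 6, 7, 8} must be used), so t4 = 6.
The 7 still-open variables together cover exactly {1, 2, 3, 4, 5, 7, 8} — 7 values for 7 variables — and 7 appears only in t8's list, so t8 = 7.
The 6 still-open variables together cover exactly {1, 2, 3, 4, 5, 8} — 6 values for 6 variables — and 8 appears only in t1's list, so t1 = 8.
The 2 variables t3 and t6 are confined to {3, 5}, which locks those values in; drop them from t2, t5, t7.
So 2 goes to t7.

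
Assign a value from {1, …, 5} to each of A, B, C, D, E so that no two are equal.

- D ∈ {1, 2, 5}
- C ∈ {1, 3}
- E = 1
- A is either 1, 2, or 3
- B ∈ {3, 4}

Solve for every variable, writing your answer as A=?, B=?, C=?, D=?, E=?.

E's domain is down to {1}, so E = 1. Eliminate 1 elsewhere: A, C, D.
C's domain is down to {3}, so C = 3. Remove 3 from A, B.
A must be 2 (only option left). Eliminate 2 elsewhere: D.
B must be 4 (only option left).
D must be 5 (only option left).

A=2, B=4, C=3, D=5, E=1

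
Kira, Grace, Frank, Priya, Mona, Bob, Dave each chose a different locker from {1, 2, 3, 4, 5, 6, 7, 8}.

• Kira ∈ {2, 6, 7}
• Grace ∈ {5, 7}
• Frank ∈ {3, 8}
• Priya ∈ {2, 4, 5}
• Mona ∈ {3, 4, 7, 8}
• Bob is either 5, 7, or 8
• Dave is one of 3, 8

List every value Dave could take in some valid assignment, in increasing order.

3, 8

The 7 variables draw from only 7 values {2, 3, 4, 5, 6, 7, 8}, so each is used; only Kira can be 6, hence Kira = 6.
The 6 still-open variables together cover exactly {2, 3, 4, 5, 7, 8} — 6 values for 6 variables — and 2 appears only in Priya's list, so Priya = 2.
The 5 still-open variables draw from only 5 values {3, 4, 5, 7, 8}, so each is used; only Mona can be 4, hence Mona = 4.
Frank and Dave share exactly the 2 values {3, 8}; by pigeonhole those values go to them, so strike 3, 8 from Bob.
No further eliminations apply; Dave can still be any of 3, 8.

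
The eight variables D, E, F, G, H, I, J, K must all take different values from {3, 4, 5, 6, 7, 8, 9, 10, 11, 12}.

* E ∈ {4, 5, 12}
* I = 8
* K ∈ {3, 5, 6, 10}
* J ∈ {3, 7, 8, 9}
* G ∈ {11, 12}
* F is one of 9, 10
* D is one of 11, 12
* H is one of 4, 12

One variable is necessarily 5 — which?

E

I has just one choice, so I = 8. So J can't be 8.
D and G between them cover only {11, 12} — a naked pair. Remove those values from E, H.
That leaves H = 4. Strike 4 from E.
So 5 goes to E.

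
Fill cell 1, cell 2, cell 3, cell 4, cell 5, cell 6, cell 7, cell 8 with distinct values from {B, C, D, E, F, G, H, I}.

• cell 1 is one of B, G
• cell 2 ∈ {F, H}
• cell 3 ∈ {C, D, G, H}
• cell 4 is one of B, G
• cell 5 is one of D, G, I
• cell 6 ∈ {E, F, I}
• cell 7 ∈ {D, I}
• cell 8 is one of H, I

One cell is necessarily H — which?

cell 8

Among the 8 variables, C fits only cell 3 (and all 8 values in {B, C, D, E, F, G, H, I} must be used), so cell 3 = C.
The 7 still-open variables together cover exactly {B, D, E, F, G, H, I} — 7 values for 7 variables — and E appears only in cell 6's list, so cell 6 = E.
The 6 still-open variables together cover exactly {B, D, F, G, H, I} — 6 values for 6 variables — and F appears only in cell 2's list, so cell 2 = F.
The 5 still-open variables together cover exactly {B, D, G, H, I} — 5 values for 5 variables — and H appears only in cell 8's list, so cell 8 = H.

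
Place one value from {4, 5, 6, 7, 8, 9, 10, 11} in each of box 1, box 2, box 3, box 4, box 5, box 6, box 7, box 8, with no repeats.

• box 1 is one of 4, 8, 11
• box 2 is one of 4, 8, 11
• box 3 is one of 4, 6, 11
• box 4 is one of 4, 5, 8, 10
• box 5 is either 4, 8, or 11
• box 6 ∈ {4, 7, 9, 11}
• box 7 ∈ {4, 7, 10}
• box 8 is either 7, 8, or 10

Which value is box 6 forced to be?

9

Among the 8 variables, 5 fits only box 4 (and all 8 values in {4, 5, 6, 7, 8, 9, 10, 11} must be used), so box 4 = 5.
The 7 still-open variables together cover exactly {4, 6, 7, 8, 9, 10, 11} — 7 values for 7 variables — and 6 appears only in box 3's list, so box 3 = 6.
Among the 6 still-open variables, 9 fits only box 6 (and all 6 values in {4, 7, 8, 9, 10, 11} must be used), so box 6 = 9.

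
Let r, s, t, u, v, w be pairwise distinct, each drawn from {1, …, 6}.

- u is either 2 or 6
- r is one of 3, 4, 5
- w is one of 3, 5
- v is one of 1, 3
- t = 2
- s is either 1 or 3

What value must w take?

5

t's domain is down to {2}, so t = 2. Strike 2 from u.
That leaves u = 6.
The 4 still-open variables together cover exactly {1, 3, 4, 5} — 4 values for 4 variables — and 4 appears only in r's list, so r = 4.
Among the 3 still-open variables, 5 fits only w (and all 3 values in {1, 3, 5} must be used), so w = 5.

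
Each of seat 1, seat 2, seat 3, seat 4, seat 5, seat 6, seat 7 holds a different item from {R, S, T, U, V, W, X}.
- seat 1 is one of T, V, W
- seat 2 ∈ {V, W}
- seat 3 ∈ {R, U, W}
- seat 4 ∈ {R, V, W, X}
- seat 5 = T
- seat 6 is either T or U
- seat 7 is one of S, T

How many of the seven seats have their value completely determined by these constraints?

5

seat 5's domain is down to {T}, so seat 5 = T. Eliminate T elsewhere: seat 1, seat 6, seat 7.
seat 6 must be U (only option left). Strike U from seat 3.
seat 7 has just one choice, so seat 7 = S.
Among the 4 still-open variables, X fits only seat 4 (and all 4 values in {R, V, W, X} must be used), so seat 4 = X.
Among the 3 still-open variables, R fits only seat 3 (and all 3 values in {R, V, W} must be used), so seat 3 = R.
Determined: seat 3=R, seat 4=X, seat 5=T, seat 6=U, seat 7=S. The other seats each still have more than one consistent value. That makes 5.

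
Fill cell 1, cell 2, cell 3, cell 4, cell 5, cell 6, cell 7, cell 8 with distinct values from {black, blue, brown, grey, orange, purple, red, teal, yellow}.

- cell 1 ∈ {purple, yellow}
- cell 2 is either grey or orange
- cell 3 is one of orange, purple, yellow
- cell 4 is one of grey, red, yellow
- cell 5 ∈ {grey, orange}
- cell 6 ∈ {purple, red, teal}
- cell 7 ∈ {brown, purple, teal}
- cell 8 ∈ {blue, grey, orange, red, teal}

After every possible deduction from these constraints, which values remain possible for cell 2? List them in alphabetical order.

grey, orange

The 8 variables together cover exactly {blue, brown, grey, orange, purple, red, teal, yellow} — 8 values for 8 variables — and blue appears only in cell 8's list, so cell 8 = blue.
The 7 still-open variables draw from only 7 values {brown, grey, orange, purple, red, teal, yellow}, so each is used; only cell 7 can be brown, hence cell 7 = brown.
The 6 still-open variables draw from only 6 values {grey, orange, purple, red, teal, yellow}, so each is used; only cell 6 can be teal, hence cell 6 = teal.
The 5 still-open variables draw from only 5 values {grey, orange, purple, red, yellow}, so each is used; only cell 4 can be red, hence cell 4 = red.
cell 2 and cell 5 between them cover only {grey, orange} — a naked pair. Remove those values from cell 3.
No further eliminations apply; cell 2 can still be any of grey, orange.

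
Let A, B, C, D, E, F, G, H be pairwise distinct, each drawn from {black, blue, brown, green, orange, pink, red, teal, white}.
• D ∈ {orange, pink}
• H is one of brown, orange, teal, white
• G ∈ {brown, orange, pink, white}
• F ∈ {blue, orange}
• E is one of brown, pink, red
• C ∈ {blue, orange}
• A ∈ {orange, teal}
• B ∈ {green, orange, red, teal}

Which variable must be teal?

Among the 8 variables, green fits only B (and all 8 values in {blue, brown, green, orange, pink, red, teal, white} must be used), so B = green.
Among the 7 still-open variables, red fits only E (and all 7 values in {blue, brown, orange, pink, red, teal, white} must be used), so E = red.
C and F share exactly the 2 values {blue, orange}; by pigeonhole those values go to them, so strike blue, orange from A, D, G, H.
So teal goes to A.

A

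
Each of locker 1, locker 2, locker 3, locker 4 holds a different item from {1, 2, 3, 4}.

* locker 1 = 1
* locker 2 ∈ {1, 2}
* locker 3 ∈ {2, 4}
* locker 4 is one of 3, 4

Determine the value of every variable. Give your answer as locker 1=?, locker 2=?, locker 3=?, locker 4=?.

locker 1=1, locker 2=2, locker 3=4, locker 4=3

locker 1 has just one choice, so locker 1 = 1. Remove 1 from locker 2.
locker 2's domain is down to {2}, so locker 2 = 2. So locker 3 can't be 2.
That leaves locker 3 = 4. Strike 4 from locker 4.
locker 4 must be 3 (only option left).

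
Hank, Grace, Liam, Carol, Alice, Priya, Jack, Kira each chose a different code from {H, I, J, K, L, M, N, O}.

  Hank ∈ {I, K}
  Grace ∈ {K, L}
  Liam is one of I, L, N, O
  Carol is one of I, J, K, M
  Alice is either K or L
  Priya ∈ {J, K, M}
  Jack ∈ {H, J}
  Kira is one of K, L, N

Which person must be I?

The 8 variables together cover exactly {H, I, J, K, L, M, N, O} — 8 values for 8 variables — and H appears only in Jack's list, so Jack = H.
The 7 still-open variables together cover exactly {I, J, K, L, M, N, O} — 7 values for 7 variables — and O appears only in Liam's list, so Liam = O.
The 6 still-open variables together cover exactly {I, J, K, L, M, N} — 6 values for 6 variables — and N appears only in Kira's list, so Kira = N.
Grace and Alice share exactly the 2 values {K, L}; by pigeonhole those values go to them, so strike K, L from Hank, Carol, Priya.
So I goes to Hank.

Hank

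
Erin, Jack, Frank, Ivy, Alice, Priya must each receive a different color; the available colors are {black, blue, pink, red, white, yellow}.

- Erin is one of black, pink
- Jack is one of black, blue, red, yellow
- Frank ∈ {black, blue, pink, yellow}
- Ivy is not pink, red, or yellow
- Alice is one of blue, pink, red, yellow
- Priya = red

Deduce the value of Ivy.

Priya must be red (only option left). Strike red from Jack, Alice.
The 5 still-open variables draw from only 5 values {black, blue, pink, white, yellow}, so each is used; only Ivy can be white, hence Ivy = white.

white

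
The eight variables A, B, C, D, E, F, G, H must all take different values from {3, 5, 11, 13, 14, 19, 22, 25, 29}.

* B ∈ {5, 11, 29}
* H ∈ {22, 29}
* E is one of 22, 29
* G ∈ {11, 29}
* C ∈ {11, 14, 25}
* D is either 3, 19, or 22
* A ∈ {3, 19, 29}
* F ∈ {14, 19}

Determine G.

11

The 8 variables draw from only 8 values {3, 5, 11, 14, 19, 22, 25, 29}, so each is used; only B can be 5, hence B = 5.
Among the 7 still-open variables, 25 fits only C (and all 7 values in {3, 11, 14, 19, 22, 25, 29} must be used), so C = 25.
The 6 still-open variables draw from only 6 values {3, 11, 14, 19, 22, 29}, so each is used; only G can be 11, hence G = 11.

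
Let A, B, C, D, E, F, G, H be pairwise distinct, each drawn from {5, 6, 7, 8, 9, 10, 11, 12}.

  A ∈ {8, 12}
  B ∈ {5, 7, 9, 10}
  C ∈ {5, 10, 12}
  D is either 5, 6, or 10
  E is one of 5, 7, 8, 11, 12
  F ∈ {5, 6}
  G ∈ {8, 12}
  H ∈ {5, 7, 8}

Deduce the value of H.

The 8 variables together cover exactly {5, 6, 7, 8, 9, 10, 11, 12} — 8 values for 8 variables — and 9 appears only in B's list, so B = 9.
The 7 still-open variables draw from only 7 values {5, 6, 7, 8, 10, 11, 12}, so each is used; only E can be 11, hence E = 11.
Among the 6 still-open variables, 7 fits only H (and all 6 values in {5, 6, 7, 8, 10, 12} must be used), so H = 7.

7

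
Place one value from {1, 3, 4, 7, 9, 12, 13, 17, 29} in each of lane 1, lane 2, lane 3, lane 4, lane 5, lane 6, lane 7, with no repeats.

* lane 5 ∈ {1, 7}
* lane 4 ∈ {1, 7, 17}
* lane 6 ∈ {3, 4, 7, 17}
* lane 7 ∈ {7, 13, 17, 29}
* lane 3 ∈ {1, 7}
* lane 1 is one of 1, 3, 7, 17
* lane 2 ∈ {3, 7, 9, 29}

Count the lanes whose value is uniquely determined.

3

The 2 variables lane 3 and lane 5 are confined to {1, 7}, which locks those values in; drop them from lane 1, lane 2, lane 4, lane 6, lane 7.
That leaves lane 4 = 17. Remove 17 from lane 1, lane 6, lane 7.
lane 1 must be 3 (only option left). So lane 2, lane 6 can't be 3.
lane 6's domain is down to {4}, so lane 6 = 4.
Determined: lane 1=3, lane 4=17, lane 6=4. The other lanes each still have more than one consistent value. That makes 3.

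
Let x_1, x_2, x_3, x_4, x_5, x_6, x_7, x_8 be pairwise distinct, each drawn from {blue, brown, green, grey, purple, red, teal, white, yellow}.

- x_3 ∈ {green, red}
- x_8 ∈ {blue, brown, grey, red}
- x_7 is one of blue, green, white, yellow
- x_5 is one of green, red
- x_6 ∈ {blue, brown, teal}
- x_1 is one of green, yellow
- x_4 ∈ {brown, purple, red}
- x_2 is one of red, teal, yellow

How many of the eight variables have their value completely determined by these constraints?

2

The 2 variables x_3 and x_5 are confined to {green, red}, which locks those values in; drop them from x_1, x_2, x_4, x_7, x_8.
x_1 must be yellow (only option left). Strike yellow from x_2, x_7.
That leaves x_2 = teal. Eliminate teal elsewhere: x_6.
Determined: x_1=yellow, x_2=teal. The other variables each still have more than one consistent value. That makes 2.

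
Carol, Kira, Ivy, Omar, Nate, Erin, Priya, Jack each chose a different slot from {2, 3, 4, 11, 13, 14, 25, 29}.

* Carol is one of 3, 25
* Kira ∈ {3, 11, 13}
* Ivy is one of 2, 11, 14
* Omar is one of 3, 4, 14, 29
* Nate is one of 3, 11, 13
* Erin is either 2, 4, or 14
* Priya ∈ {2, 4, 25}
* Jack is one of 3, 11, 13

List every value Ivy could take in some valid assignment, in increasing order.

2, 14

The 8 variables draw from only 8 values {2, 3, 4, 11, 13, 14, 25, 29}, so each is used; only Omar can be 29, hence Omar = 29.
The 3 variables Kira, Nate, Jack are confined to {3, 11, 13}, which locks those values in; drop them from Carol, Ivy.
Carol must be 25 (only option left). Remove 25 from Priya.
No further eliminations apply; Ivy can still be any of 2, 14.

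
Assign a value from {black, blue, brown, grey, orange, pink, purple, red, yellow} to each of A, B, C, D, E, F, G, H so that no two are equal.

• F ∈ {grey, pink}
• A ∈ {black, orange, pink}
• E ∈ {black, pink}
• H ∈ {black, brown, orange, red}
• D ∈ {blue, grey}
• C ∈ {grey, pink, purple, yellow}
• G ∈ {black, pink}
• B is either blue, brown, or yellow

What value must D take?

blue

E and G between them cover only {black, pink} — a naked pair. Remove those values from A, C, F, H.
That leaves A = orange. Eliminate orange elsewhere: H.
F's domain is down to {grey}, so F = grey. Eliminate grey elsewhere: C, D.
So D = blue.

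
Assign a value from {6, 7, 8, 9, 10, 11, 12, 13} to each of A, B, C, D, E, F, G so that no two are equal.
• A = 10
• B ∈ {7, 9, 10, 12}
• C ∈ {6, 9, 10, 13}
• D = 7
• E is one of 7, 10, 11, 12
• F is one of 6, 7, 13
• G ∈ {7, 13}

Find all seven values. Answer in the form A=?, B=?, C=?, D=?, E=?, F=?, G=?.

A=10, B=12, C=9, D=7, E=11, F=6, G=13

A's domain is down to {10}, so A = 10. Remove 10 from B, C, E.
D must be 7 (only option left). Eliminate 7 elsewhere: B, E, F, G.
G's domain is down to {13}, so G = 13. Eliminate 13 elsewhere: C, F.
F has just one choice, so F = 6. Remove 6 from C.
C must be 9 (only option left). Strike 9 from B.
B's domain is down to {12}, so B = 12. Eliminate 12 elsewhere: E.
E must be 11 (only option left).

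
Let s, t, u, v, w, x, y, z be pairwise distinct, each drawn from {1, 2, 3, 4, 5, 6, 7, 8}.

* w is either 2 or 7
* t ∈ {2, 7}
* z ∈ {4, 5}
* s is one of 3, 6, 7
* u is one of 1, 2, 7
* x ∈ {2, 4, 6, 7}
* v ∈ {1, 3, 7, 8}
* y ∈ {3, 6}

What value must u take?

Among the 8 variables, 5 fits only z (and all 8 values in {1, 2, 3, 4, 5, 6, 7, 8} must be used), so z = 5.
Among the 7 still-open variables, 4 fits only x (and all 7 values in {1, 2, 3, 4, 6, 7, 8} must be used), so x = 4.
The 6 still-open variables together cover exactly {1, 2, 3, 6, 7, 8} — 6 values for 6 variables — and 8 appears only in v's list, so v = 8.
The 5 still-open variables draw from only 5 values {1, 2, 3, 6, 7}, so each is used; only u can be 1, hence u = 1.

1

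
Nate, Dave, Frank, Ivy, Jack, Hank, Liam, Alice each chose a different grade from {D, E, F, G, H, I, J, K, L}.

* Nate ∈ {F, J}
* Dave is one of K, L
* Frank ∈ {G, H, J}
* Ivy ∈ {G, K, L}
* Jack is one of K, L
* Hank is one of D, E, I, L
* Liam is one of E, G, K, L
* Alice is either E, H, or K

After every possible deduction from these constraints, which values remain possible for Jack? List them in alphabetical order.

K, L

Dave and Jack share exactly the 2 values {K, L}; by pigeonhole those values go to them, so strike K, L from Ivy, Hank, Liam, Alice.
That leaves Ivy = G. Strike G from Frank, Liam.
Liam has just one choice, so Liam = E. So Hank, Alice can't be E.
Alice has just one choice, so Alice = H. Remove H from Frank.
Frank's domain is down to {J}, so Frank = J. Eliminate J elsewhere: Nate.
That leaves Nate = F.
No further eliminations apply; Jack can still be any of K, L.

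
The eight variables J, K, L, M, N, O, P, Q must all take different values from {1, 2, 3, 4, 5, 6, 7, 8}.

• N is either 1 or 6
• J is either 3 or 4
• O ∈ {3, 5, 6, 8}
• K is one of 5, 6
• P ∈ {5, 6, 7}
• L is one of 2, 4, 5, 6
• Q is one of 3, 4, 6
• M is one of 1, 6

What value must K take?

The 8 variables draw from only 8 values {1, 2, 3, 4, 5, 6, 7, 8}, so each is used; only L can be 2, hence L = 2.
The 7 still-open variables together cover exactly {1, 3, 4, 5, 6, 7, 8} — 7 values for 7 variables — and 7 appears only in P's list, so P = 7.
The 6 still-open variables draw from only 6 values {1, 3, 4, 5, 6, 8}, so each is used; only O can be 8, hence O = 8.
The 5 still-open variables draw from only 5 values {1, 3, 4, 5, 6}, so each is used; only K can be 5, hence K = 5.

5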